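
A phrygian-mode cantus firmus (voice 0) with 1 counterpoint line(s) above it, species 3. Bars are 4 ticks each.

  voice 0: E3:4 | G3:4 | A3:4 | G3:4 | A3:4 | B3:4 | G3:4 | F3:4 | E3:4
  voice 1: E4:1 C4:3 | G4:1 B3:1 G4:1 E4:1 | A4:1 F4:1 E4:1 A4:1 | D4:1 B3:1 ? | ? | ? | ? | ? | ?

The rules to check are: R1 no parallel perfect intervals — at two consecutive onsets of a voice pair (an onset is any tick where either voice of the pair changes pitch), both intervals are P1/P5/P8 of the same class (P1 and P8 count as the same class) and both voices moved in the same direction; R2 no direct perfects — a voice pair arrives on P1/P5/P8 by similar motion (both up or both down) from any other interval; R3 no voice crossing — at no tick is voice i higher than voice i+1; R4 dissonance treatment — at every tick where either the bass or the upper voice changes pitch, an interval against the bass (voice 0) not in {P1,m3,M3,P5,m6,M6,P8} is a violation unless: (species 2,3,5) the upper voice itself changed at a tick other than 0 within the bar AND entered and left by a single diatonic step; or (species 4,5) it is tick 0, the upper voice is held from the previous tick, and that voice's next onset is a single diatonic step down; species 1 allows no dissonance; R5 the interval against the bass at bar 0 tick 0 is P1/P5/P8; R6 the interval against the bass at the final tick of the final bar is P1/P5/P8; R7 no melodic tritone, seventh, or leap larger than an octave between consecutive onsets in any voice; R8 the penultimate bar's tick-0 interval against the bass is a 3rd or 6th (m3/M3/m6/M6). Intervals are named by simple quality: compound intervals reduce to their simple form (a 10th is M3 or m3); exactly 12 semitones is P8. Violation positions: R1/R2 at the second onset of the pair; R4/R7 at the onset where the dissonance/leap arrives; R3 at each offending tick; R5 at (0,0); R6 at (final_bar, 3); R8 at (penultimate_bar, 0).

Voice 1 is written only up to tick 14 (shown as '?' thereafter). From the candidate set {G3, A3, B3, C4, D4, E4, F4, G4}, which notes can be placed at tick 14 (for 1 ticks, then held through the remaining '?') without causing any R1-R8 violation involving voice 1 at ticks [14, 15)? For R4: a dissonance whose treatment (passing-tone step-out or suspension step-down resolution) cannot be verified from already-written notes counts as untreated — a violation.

G3: legal
A3: violates R4
B3: legal
C4: violates R4
D4: legal
E4: legal
F4: violates R4,R7
G4: legal

{B3, D4, E4, G3, G4}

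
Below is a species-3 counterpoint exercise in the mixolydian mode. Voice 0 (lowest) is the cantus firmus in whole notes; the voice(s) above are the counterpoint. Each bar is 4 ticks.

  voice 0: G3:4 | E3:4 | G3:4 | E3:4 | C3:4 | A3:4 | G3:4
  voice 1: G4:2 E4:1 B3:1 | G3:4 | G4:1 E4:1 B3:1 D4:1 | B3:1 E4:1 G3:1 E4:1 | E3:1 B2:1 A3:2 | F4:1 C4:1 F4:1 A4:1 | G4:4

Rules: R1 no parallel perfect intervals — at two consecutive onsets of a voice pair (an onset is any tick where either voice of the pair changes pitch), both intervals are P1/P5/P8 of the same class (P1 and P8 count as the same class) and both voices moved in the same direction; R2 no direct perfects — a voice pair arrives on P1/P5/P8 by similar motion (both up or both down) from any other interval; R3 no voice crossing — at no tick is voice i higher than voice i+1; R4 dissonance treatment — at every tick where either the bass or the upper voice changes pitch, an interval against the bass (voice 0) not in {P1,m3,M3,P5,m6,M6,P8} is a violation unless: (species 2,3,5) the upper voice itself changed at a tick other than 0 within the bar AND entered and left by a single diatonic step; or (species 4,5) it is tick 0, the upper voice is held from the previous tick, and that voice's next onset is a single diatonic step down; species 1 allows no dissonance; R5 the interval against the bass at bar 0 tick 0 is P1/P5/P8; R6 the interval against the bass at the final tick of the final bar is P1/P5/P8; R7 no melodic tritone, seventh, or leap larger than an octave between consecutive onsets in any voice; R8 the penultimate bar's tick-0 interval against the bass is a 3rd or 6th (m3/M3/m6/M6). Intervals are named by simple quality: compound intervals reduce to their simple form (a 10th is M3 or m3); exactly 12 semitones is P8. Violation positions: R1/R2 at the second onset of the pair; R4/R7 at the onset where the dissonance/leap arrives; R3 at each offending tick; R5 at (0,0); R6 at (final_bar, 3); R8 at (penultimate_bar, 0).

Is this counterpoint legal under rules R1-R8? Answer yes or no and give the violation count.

No (6 violations)

bar 0: v0=G3 v1=G4 (P8)
bar 1: v0=E3 v1=G3 (m3)
bar 2: v0=G3 v1=G4 (P8)
bar 3: v0=E3 v1=B3 (P5)
bar 4: v0=C3 v1=E3 (M3)
bar 5: v0=A3 v1=F4 (m6)
bar 6: v0=G3 v1=G4 (P8)
  R2 @ bar2.0: E3/G3 m3 -> G3/G4 P8 similar
  R1 @ bar3.0: G3/D4 P5 -> E3/B3 P5 similar
  R3 @ bar4.1: C3 above B2
  R4 @ bar4.1: C3/B2 m2 untreated
  R7 @ bar4.2: B2->A3 leap 10st
  R1 @ bar6.0: A3/A4 P8 -> G3/G4 P8 similar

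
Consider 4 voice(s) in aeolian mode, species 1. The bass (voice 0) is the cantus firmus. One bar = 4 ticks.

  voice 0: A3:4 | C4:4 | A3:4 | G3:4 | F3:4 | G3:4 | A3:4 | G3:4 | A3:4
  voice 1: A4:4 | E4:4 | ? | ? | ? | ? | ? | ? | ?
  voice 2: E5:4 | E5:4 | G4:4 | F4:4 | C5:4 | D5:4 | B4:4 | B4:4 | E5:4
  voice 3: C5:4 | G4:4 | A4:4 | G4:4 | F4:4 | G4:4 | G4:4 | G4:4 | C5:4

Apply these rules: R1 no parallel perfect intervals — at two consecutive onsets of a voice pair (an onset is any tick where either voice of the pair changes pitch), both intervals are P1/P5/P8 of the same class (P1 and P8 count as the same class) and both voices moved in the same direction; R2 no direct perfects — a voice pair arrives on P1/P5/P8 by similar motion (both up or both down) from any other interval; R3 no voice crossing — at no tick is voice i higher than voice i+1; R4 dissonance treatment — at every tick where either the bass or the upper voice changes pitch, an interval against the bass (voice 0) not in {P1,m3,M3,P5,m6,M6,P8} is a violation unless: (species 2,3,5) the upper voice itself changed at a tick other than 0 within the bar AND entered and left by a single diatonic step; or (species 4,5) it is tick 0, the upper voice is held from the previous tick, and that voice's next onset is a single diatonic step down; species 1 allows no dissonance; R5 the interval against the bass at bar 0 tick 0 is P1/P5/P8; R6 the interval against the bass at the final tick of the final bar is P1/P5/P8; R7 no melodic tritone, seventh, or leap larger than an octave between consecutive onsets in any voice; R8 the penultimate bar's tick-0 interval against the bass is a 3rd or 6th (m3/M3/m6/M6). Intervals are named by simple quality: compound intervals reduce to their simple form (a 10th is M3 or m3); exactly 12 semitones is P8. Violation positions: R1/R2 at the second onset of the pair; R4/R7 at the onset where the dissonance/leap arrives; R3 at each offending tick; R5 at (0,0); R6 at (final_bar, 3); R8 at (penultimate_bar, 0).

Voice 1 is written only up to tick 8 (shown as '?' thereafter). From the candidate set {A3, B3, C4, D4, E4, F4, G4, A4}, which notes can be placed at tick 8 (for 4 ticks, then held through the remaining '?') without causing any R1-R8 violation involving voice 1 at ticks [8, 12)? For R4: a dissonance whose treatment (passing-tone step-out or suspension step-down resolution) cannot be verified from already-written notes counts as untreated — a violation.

A3: violates R2
B3: violates R4
C4: violates R2
D4: violates R4
E4: legal
F4: legal
G4: violates R4
A4: violates R2,R3

{E4, F4}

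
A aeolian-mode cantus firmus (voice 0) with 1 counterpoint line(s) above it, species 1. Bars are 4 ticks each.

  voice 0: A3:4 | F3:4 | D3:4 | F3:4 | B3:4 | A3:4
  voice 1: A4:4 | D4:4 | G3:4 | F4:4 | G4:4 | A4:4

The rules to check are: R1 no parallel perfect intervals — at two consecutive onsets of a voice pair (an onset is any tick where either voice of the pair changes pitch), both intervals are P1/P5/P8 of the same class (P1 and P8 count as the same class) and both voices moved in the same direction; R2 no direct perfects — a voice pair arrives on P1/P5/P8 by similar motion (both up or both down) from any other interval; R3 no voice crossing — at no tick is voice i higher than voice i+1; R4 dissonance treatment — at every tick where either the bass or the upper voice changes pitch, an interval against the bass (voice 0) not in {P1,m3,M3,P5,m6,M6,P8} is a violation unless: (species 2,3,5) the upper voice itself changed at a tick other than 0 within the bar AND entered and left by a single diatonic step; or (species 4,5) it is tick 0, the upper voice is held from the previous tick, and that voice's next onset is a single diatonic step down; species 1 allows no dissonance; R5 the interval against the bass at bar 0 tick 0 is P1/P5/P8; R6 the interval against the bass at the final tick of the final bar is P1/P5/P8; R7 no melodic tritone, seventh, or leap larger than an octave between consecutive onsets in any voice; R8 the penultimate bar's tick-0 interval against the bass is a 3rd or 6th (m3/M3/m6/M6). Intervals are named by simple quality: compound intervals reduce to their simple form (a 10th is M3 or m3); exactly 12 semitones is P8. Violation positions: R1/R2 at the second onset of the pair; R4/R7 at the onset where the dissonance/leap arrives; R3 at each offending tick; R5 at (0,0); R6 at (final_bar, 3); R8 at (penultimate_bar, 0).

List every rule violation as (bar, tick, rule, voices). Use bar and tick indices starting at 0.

(2, 0, R4, (0, 1))
(3, 0, R2, (0, 1))
(3, 0, R7, (1,))
(4, 0, R7, (0,))

bar 0: v0=A3 v1=A4 downbeat P8
bar 1: v0=F3 v1=D4 downbeat M6
bar 2: v0=D3 v1=G3 downbeat P4
bar 3: v0=F3 v1=F4 downbeat P8
bar 4: v0=B3 v1=G4 downbeat m6
bar 5: v0=A3 v1=A4 downbeat P8
  -> R4 @ bar 2 tick 0 v(0, 1): D3/G3 P4 untreated
  -> R2 @ bar 3 tick 0 v(0, 1): D3/G3 P4 -> F3/F4 P8 similar
  -> R7 @ bar 3 tick 0 v(1,): G3->F4 leap 10st
  -> R7 @ bar 4 tick 0 v(0,): F3->B3 leap 6st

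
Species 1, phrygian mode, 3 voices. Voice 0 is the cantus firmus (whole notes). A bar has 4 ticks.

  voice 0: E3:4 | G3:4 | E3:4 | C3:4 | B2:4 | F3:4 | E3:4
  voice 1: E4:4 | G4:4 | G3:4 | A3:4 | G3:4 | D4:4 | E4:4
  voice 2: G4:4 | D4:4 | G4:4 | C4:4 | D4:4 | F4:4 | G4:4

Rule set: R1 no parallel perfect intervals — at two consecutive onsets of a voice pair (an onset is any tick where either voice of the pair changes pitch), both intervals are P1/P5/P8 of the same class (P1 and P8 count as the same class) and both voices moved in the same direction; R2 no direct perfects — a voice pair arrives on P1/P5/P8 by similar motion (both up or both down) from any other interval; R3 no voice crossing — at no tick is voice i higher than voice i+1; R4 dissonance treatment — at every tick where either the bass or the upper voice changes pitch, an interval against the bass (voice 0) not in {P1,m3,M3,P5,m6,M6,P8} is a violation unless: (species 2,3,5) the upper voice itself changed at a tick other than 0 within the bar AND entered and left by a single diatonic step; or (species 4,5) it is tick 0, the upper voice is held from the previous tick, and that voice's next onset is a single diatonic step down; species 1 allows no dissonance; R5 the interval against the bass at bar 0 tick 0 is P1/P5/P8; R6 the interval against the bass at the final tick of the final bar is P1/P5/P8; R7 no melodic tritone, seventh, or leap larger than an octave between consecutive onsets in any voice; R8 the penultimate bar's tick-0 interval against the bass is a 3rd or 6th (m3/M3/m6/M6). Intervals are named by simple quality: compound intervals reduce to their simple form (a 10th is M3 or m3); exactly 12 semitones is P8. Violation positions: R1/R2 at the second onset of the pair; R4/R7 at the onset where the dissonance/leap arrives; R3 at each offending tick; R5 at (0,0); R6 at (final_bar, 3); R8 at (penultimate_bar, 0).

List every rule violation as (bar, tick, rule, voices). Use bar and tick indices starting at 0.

(0, 0, R5, (0, 2))
(1, 0, R1, (0, 1))
(1, 0, R3, (1, 2))
(1, 1, R3, (1, 2))
(1, 2, R3, (1, 2))
(1, 3, R3, (1, 2))
(3, 0, R2, (0, 2))
(5, 0, R2, (0, 2))
(5, 0, R7, (0,))
(5, 0, R8, (0, 2))
(6, 3, R6, (0, 2))

bar 0: v0=E3 v1=E4 v2=G4 downbeat m3
bar 1: v0=G3 v1=G4 v2=D4 downbeat P5
bar 2: v0=E3 v1=G3 v2=G4 downbeat m3
bar 3: v0=C3 v1=A3 v2=C4 downbeat P8
bar 4: v0=B2 v1=G3 v2=D4 downbeat m3
bar 5: v0=F3 v1=D4 v2=F4 downbeat P8
bar 6: v0=E3 v1=E4 v2=G4 downbeat m3
  -> R5 @ bar 0 tick 0 v(0, 2): opens on m3
  -> R1 @ bar 1 tick 0 v(0, 1): E3/E4 P8 -> G3/G4 P8 similar
  -> R3 @ bar 1 tick 0 v(1, 2): G4 above D4
  -> R3 @ bar 1 tick 1 v(1, 2): G4 above D4
  -> R3 @ bar 1 tick 2 v(1, 2): G4 above D4
  -> R3 @ bar 1 tick 3 v(1, 2): G4 above D4
  -> R2 @ bar 3 tick 0 v(0, 2): E3/G4 m3 -> C3/C4 P8 similar
  -> R2 @ bar 5 tick 0 v(0, 2): B2/D4 m3 -> F3/F4 P8 similar
  -> R7 @ bar 5 tick 0 v(0,): B2->F3 leap 6st
  -> R8 @ bar 5 tick 0 v(0, 2): penult P8 not 3rd/6th
  -> R6 @ bar 6 tick 3 v(0, 2): closes on m3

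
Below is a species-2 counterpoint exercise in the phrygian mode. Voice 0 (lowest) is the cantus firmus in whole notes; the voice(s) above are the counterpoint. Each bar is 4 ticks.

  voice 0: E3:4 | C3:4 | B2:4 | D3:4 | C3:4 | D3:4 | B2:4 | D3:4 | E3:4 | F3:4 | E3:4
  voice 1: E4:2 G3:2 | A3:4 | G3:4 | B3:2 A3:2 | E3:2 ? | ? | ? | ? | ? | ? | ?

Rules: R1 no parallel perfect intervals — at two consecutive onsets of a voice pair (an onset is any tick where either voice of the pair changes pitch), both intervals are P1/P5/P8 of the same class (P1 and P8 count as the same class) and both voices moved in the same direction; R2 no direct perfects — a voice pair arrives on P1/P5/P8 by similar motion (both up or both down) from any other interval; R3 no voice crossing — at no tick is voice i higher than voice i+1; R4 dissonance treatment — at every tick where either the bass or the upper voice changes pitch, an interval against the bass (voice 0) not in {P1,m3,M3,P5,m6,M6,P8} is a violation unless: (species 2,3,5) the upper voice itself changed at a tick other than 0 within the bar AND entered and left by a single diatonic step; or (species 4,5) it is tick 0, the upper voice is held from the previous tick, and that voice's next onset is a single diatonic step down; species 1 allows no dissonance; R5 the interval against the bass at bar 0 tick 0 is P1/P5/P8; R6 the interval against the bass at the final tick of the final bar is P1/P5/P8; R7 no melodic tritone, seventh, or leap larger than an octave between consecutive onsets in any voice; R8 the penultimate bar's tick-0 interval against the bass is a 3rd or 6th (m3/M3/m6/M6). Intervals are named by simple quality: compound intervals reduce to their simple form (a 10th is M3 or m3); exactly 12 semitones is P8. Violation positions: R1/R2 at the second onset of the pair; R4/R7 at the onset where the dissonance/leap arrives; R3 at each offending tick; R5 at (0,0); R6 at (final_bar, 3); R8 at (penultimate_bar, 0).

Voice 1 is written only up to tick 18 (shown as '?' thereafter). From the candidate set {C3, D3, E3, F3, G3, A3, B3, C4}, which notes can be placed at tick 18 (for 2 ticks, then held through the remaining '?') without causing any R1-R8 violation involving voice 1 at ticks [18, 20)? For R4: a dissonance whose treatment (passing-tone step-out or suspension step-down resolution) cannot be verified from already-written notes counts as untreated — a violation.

{A3, C3, C4, E3, G3}

C3: legal
D3: violates R4
E3: legal
F3: violates R4
G3: legal
A3: legal
B3: violates R4
C4: legal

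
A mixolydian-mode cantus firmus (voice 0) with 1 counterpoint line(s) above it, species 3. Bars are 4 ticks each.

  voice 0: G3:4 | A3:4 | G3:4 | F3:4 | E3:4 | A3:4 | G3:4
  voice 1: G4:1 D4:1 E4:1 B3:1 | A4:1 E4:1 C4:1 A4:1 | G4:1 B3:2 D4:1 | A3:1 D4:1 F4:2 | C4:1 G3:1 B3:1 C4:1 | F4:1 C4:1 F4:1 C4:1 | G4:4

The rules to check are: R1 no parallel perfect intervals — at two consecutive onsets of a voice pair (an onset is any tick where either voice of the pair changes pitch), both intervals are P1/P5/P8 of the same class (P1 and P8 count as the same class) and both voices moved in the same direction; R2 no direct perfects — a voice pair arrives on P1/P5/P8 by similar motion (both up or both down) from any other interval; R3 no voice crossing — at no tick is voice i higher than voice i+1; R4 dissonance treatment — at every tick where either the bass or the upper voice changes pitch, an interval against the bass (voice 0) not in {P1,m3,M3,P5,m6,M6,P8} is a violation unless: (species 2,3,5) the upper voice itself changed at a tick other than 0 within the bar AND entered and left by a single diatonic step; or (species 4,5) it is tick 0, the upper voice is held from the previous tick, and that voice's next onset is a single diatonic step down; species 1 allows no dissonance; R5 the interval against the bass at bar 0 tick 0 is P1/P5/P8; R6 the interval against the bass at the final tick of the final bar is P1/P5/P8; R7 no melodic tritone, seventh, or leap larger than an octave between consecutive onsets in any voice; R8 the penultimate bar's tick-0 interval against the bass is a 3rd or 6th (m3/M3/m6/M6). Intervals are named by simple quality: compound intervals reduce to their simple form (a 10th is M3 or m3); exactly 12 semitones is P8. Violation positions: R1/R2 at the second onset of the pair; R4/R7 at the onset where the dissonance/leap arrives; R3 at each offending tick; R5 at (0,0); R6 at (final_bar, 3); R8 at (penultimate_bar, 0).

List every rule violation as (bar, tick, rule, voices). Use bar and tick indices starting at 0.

(1, 0, R2, (0, 1))
(1, 0, R7, (1,))
(2, 0, R1, (0, 1))

bar 0: v0=G3 v1=G4 downbeat P8
bar 1: v0=A3 v1=A4 downbeat P8
bar 2: v0=G3 v1=G4 downbeat P8
bar 3: v0=F3 v1=A3 downbeat M3
bar 4: v0=E3 v1=C4 downbeat m6
bar 5: v0=A3 v1=F4 downbeat m6
bar 6: v0=G3 v1=G4 downbeat P8
  -> R2 @ bar 1 tick 0 v(0, 1): G3/B3 M3 -> A3/A4 P8 similar
  -> R7 @ bar 1 tick 0 v(1,): B3->A4 leap 10st
  -> R1 @ bar 2 tick 0 v(0, 1): A3/A4 P8 -> G3/G4 P8 similar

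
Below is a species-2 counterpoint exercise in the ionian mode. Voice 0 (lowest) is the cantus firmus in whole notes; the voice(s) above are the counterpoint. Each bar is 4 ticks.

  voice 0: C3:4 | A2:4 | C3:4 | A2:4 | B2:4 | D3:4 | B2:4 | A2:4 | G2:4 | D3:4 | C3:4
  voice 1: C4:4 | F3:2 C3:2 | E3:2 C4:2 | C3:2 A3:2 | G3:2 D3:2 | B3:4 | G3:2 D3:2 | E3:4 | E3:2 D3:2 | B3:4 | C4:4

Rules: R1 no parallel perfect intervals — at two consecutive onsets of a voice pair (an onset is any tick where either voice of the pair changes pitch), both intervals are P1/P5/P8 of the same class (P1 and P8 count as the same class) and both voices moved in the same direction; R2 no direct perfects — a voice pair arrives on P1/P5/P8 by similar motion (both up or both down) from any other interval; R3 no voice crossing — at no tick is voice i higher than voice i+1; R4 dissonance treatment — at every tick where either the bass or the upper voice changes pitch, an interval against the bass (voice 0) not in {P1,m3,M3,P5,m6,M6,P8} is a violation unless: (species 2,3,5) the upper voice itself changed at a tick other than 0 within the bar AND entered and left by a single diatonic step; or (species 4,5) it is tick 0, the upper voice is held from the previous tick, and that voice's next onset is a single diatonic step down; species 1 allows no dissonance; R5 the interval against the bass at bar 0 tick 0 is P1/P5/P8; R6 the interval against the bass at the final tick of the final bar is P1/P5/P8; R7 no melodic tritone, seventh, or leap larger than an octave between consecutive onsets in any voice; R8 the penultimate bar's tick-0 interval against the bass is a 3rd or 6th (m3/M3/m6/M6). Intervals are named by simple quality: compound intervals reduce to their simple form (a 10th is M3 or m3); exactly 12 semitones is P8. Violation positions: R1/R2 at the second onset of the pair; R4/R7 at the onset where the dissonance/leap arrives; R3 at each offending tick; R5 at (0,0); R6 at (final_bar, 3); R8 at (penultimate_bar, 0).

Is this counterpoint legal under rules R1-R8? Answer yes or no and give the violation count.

bar 0: v0=C3 v1=C4 (P8)
bar 1: v0=A2 v1=F3 (m6)
bar 2: v0=C3 v1=E3 (M3)
bar 3: v0=A2 v1=C3 (m3)
bar 4: v0=B2 v1=G3 (m6)
bar 5: v0=D3 v1=B3 (M6)
bar 6: v0=B2 v1=G3 (m6)
bar 7: v0=A2 v1=E3 (P5)
bar 8: v0=G2 v1=E3 (M6)
bar 9: v0=D3 v1=B3 (M6)
bar 10: v0=C3 v1=C4 (P8)

Yes (0 violations)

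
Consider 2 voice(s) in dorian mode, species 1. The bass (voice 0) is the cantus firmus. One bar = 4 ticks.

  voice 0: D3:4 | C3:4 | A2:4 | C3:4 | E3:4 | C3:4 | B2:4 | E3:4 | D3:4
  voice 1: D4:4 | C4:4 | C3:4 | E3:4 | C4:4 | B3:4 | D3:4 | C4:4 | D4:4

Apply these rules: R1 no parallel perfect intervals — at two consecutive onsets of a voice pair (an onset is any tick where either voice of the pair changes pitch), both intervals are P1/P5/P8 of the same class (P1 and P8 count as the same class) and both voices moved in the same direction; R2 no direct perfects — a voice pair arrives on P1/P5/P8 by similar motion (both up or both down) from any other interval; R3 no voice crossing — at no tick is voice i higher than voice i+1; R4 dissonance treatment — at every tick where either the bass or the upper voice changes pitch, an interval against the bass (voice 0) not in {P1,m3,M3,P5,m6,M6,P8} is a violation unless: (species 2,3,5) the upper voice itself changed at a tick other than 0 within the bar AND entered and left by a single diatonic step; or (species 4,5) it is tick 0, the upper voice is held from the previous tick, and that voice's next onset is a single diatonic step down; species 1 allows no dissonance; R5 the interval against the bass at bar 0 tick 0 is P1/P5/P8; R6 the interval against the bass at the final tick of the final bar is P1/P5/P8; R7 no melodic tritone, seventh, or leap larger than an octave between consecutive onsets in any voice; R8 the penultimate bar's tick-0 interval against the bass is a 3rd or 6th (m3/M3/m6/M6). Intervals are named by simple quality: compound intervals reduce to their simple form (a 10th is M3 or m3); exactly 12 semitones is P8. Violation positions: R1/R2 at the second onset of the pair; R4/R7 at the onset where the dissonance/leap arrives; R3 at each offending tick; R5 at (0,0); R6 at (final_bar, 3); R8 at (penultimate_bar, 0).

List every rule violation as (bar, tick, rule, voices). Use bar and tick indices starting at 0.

bar 0: v0=D3 v1=D4 downbeat P8
bar 1: v0=C3 v1=C4 downbeat P8
bar 2: v0=A2 v1=C3 downbeat m3
bar 3: v0=C3 v1=E3 downbeat M3
bar 4: v0=E3 v1=C4 downbeat m6
bar 5: v0=C3 v1=B3 downbeat M7
bar 6: v0=B2 v1=D3 downbeat m3
bar 7: v0=E3 v1=C4 downbeat m6
bar 8: v0=D3 v1=D4 downbeat P8
  -> R1 @ bar 1 tick 0 v(0, 1): D3/D4 P8 -> C3/C4 P8 similar
  -> R4 @ bar 5 tick 0 v(0, 1): C3/B3 M7 untreated
  -> R7 @ bar 7 tick 0 v(1,): D3->C4 leap 10st

(1, 0, R1, (0, 1))
(5, 0, R4, (0, 1))
(7, 0, R7, (1,))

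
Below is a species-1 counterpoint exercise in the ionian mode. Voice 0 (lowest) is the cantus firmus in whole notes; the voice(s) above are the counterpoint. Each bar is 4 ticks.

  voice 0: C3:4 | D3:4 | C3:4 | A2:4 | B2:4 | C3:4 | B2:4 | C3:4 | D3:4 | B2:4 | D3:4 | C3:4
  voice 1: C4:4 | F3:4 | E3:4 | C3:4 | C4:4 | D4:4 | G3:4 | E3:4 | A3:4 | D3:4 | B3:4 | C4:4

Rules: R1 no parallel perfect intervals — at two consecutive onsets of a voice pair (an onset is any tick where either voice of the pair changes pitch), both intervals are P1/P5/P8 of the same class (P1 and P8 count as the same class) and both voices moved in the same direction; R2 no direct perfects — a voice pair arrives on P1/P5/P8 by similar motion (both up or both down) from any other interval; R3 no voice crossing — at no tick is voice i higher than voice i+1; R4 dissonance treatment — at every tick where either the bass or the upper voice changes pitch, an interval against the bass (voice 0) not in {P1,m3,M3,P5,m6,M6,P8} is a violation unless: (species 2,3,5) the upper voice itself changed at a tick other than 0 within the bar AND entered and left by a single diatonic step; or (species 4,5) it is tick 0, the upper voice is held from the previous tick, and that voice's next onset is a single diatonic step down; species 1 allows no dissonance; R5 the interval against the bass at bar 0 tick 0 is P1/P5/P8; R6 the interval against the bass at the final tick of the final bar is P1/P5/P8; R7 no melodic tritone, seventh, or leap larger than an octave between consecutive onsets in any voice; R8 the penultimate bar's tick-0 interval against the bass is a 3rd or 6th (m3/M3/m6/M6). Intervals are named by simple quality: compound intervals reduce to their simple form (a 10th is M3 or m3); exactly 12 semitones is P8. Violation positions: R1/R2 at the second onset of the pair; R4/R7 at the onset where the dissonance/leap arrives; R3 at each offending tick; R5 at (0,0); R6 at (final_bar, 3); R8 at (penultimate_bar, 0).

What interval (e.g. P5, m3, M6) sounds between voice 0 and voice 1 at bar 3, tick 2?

voice 0=A2 voice 1=C3 -> m3

m3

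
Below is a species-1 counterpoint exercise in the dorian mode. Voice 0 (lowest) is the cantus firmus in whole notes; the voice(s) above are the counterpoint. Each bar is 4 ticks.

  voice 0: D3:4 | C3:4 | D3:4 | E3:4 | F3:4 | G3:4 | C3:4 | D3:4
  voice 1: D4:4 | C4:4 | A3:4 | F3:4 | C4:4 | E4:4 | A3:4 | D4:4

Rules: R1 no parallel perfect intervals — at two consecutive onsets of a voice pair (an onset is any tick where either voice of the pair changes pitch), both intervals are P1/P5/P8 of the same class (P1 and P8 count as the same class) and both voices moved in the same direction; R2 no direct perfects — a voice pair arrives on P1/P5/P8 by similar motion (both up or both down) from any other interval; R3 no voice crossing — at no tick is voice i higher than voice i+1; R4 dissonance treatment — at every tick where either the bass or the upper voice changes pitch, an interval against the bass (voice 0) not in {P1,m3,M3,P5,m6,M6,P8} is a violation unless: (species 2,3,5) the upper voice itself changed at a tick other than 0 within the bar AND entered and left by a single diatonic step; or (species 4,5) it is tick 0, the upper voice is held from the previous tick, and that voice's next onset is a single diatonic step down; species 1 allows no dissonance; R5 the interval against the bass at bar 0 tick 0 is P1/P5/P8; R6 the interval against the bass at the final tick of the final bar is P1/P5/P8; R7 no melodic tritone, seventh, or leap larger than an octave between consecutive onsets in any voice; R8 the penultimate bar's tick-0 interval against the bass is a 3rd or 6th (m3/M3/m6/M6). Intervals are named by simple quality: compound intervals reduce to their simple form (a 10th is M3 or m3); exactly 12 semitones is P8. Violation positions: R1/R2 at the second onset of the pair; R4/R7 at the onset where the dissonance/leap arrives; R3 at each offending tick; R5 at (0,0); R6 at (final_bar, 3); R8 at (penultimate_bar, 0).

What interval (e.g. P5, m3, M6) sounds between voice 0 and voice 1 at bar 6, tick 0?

voice 0=C3 voice 1=A3 -> M6

M6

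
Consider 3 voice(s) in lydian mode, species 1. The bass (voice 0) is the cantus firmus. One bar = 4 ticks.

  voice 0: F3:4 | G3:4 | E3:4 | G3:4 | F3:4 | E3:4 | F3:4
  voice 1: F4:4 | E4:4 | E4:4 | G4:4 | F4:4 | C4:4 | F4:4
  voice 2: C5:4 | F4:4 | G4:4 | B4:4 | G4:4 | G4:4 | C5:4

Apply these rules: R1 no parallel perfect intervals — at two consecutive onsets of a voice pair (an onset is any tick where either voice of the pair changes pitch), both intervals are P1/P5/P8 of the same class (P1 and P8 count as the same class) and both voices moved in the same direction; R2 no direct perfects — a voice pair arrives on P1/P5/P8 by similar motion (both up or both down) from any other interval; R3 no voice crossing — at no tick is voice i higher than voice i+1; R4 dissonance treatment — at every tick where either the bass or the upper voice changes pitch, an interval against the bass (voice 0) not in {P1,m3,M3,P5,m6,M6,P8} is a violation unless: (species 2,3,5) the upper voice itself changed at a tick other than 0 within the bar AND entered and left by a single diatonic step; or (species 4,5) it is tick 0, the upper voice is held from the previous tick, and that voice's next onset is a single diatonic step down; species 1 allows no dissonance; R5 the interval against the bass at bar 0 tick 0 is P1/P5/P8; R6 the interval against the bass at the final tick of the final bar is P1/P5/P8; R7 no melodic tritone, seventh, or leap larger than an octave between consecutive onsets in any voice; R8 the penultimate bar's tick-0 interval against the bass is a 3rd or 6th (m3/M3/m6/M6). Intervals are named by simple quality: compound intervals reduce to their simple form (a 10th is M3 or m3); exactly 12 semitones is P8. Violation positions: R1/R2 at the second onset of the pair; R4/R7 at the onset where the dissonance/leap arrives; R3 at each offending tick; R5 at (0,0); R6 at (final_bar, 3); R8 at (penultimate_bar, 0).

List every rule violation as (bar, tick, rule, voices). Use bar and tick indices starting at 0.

bar 0: v0=F3 v1=F4 v2=C5 downbeat P5
bar 1: v0=G3 v1=E4 v2=F4 downbeat m7
bar 2: v0=E3 v1=E4 v2=G4 downbeat m3
bar 3: v0=G3 v1=G4 v2=B4 downbeat M3
bar 4: v0=F3 v1=F4 v2=G4 downbeat M2
bar 5: v0=E3 v1=C4 v2=G4 downbeat m3
bar 6: v0=F3 v1=F4 v2=C5 downbeat P5
  -> R4 @ bar 1 tick 0 v(0, 2): G3/F4 m7 untreated
  -> R1 @ bar 3 tick 0 v(0, 1): E3/E4 P8 -> G3/G4 P8 similar
  -> R1 @ bar 4 tick 0 v(0, 1): G3/G4 P8 -> F3/F4 P8 similar
  -> R4 @ bar 4 tick 0 v(0, 2): F3/G4 M2 untreated
  -> R1 @ bar 6 tick 0 v(1, 2): C4/G4 P5 -> F4/C5 P5 similar
  -> R2 @ bar 6 tick 0 v(0, 1): E3/C4 m6 -> F3/F4 P8 similar
  -> R2 @ bar 6 tick 0 v(0, 2): E3/G4 m3 -> F3/C5 P5 similar

(1, 0, R4, (0, 2))
(3, 0, R1, (0, 1))
(4, 0, R1, (0, 1))
(4, 0, R4, (0, 2))
(6, 0, R1, (1, 2))
(6, 0, R2, (0, 1))
(6, 0, R2, (0, 2))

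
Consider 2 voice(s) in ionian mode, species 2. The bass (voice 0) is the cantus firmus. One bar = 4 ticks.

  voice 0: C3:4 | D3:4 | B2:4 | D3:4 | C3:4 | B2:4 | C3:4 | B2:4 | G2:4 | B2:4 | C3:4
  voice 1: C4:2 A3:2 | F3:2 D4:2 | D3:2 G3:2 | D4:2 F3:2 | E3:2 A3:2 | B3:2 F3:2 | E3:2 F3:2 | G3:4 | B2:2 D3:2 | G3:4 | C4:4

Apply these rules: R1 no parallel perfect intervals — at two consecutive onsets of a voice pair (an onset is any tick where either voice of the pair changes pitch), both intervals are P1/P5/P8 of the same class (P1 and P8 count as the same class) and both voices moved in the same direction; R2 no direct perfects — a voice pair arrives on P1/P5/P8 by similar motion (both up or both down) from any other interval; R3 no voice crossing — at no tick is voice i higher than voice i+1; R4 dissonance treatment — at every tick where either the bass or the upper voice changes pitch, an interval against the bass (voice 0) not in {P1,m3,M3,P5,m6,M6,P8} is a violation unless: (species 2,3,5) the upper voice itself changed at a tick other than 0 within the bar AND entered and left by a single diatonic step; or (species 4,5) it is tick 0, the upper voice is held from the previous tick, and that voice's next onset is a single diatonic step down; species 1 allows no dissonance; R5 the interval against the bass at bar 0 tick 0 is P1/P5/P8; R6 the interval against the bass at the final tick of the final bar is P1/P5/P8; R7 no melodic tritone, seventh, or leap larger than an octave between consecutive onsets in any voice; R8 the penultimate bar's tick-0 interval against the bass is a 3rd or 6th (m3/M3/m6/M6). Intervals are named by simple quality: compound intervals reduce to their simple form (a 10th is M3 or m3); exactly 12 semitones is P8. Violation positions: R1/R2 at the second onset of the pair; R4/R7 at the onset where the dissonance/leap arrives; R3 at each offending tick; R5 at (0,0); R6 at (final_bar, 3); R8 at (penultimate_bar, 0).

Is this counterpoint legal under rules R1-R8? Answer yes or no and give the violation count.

No (4 violations)

bar 0: v0=C3 v1=C4 (P8)
bar 1: v0=D3 v1=F3 (m3)
bar 2: v0=B2 v1=D3 (m3)
bar 3: v0=D3 v1=D4 (P8)
bar 4: v0=C3 v1=E3 (M3)
bar 5: v0=B2 v1=B3 (P8)
bar 6: v0=C3 v1=E3 (M3)
bar 7: v0=B2 v1=G3 (m6)
bar 8: v0=G2 v1=B2 (M3)
bar 9: v0=B2 v1=G3 (m6)
bar 10: v0=C3 v1=C4 (P8)
  R2 @ bar3.0: B2/G3 m6 -> D3/D4 P8 similar
  R4 @ bar5.2: B2/F3 TT untreated
  R7 @ bar5.2: B3->F3 leap 6st
  R2 @ bar10.0: B2/G3 m6 -> C3/C4 P8 similar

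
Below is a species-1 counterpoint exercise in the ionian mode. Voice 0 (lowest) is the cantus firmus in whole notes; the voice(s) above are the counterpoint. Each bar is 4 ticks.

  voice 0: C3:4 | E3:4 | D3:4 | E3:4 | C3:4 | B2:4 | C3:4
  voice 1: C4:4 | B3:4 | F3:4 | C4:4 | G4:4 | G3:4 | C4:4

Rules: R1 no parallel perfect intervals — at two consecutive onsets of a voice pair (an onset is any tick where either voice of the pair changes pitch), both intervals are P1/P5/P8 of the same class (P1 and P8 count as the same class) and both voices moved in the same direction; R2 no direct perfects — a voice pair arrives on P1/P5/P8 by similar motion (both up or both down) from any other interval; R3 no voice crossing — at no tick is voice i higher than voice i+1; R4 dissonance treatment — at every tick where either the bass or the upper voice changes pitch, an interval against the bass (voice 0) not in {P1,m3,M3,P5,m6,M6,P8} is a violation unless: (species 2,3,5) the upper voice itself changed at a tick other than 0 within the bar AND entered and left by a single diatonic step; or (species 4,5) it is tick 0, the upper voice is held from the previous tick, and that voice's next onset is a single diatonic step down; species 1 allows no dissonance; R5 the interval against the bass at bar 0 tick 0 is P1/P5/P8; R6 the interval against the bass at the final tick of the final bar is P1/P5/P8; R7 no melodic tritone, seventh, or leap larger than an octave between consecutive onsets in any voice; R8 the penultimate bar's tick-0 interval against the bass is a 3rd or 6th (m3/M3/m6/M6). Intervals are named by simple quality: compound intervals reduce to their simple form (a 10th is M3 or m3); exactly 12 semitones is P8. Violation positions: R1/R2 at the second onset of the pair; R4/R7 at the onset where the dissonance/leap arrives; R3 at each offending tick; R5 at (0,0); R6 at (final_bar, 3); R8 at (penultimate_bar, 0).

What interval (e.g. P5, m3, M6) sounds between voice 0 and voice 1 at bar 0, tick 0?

P8

voice 0=C3 voice 1=C4 -> P8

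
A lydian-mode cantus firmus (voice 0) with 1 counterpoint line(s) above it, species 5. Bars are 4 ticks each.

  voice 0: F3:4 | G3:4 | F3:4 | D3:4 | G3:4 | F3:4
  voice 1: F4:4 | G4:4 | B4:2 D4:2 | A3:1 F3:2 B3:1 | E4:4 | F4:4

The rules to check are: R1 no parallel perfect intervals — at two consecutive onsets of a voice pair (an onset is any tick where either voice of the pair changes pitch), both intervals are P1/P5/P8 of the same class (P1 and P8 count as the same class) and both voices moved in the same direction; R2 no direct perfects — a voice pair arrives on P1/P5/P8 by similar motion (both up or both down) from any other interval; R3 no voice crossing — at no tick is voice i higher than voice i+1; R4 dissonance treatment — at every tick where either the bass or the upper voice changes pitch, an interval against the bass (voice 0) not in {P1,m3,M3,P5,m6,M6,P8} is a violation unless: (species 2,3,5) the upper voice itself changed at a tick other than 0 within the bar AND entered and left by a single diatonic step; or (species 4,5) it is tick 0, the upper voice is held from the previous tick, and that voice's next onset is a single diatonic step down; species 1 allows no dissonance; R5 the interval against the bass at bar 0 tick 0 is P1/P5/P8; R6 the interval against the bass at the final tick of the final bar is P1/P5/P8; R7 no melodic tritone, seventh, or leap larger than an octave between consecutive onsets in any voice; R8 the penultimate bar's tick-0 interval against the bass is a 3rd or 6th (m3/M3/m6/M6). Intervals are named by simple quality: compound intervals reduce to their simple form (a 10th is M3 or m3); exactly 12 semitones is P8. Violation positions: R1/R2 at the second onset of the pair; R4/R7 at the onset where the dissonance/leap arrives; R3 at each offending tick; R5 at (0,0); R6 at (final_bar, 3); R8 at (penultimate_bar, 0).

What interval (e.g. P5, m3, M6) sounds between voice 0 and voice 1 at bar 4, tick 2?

voice 0=G3 voice 1=E4 -> M6

M6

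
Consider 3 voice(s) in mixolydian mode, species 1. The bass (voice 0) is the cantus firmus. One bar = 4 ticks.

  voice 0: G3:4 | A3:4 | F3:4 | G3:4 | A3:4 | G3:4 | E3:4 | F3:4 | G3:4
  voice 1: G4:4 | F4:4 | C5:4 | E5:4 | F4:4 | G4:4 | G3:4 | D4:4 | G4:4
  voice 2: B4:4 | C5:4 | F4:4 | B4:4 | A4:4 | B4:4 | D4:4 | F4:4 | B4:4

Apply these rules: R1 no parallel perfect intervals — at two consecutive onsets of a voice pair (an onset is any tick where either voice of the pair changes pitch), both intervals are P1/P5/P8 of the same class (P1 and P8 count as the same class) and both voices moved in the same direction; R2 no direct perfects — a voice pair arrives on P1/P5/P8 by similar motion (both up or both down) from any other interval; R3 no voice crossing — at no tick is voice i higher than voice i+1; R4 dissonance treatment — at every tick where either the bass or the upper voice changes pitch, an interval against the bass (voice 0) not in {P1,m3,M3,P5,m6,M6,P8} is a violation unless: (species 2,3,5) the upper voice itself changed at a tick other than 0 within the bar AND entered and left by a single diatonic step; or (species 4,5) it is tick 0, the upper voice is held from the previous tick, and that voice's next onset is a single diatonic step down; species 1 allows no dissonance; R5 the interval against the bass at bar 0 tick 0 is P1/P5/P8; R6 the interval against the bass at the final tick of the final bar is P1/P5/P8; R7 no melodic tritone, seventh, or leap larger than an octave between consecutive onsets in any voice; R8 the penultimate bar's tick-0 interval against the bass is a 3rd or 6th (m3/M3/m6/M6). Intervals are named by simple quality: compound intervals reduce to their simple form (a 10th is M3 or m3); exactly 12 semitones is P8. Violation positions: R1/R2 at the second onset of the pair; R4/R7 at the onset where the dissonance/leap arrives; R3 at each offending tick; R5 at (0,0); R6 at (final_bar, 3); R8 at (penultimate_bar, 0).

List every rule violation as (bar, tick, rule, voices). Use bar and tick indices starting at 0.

bar 0: v0=G3 v1=G4 v2=B4 downbeat M3
bar 1: v0=A3 v1=F4 v2=C5 downbeat m3
bar 2: v0=F3 v1=C5 v2=F4 downbeat P8
bar 3: v0=G3 v1=E5 v2=B4 downbeat M3
bar 4: v0=A3 v1=F4 v2=A4 downbeat P8
bar 5: v0=G3 v1=G4 v2=B4 downbeat M3
bar 6: v0=E3 v1=G3 v2=D4 downbeat m7
bar 7: v0=F3 v1=D4 v2=F4 downbeat P8
bar 8: v0=G3 v1=G4 v2=B4 downbeat M3
  -> R5 @ bar 0 tick 0 v(0, 2): opens on M3
  -> R2 @ bar 2 tick 0 v(0, 2): A3/C5 m3 -> F3/F4 P8 similar
  -> R3 @ bar 2 tick 0 v(1, 2): C5 above F4
  -> R3 @ bar 2 tick 1 v(1, 2): C5 above F4
  -> R3 @ bar 2 tick 2 v(1, 2): C5 above F4
  -> R3 @ bar 2 tick 3 v(1, 2): C5 above F4
  -> R3 @ bar 3 tick 0 v(1, 2): E5 above B4
  -> R7 @ bar 3 tick 0 v(2,): F4->B4 leap 6st
  -> R3 @ bar 3 tick 1 v(1, 2): E5 above B4
  -> R3 @ bar 3 tick 2 v(1, 2): E5 above B4
  -> R3 @ bar 3 tick 3 v(1, 2): E5 above B4
  -> R7 @ bar 4 tick 0 v(1,): E5->F4 leap 11st
  -> R2 @ bar 6 tick 0 v(1, 2): G4/B4 M3 -> G3/D4 P5 similar
  -> R4 @ bar 6 tick 0 v(0, 2): E3/D4 m7 untreated
  -> R2 @ bar 7 tick 0 v(0, 2): E3/D4 m7 -> F3/F4 P8 similar
  -> R8 @ bar 7 tick 0 v(0, 2): penult P8 not 3rd/6th
  -> R2 @ bar 8 tick 0 v(0, 1): F3/D4 M6 -> G3/G4 P8 similar
  -> R7 @ bar 8 tick 0 v(2,): F4->B4 leap 6st
  -> R6 @ bar 8 tick 3 v(0, 2): closes on M3

(0, 0, R5, (0, 2))
(2, 0, R2, (0, 2))
(2, 0, R3, (1, 2))
(2, 1, R3, (1, 2))
(2, 2, R3, (1, 2))
(2, 3, R3, (1, 2))
(3, 0, R3, (1, 2))
(3, 0, R7, (2,))
(3, 1, R3, (1, 2))
(3, 2, R3, (1, 2))
(3, 3, R3, (1, 2))
(4, 0, R7, (1,))
(6, 0, R2, (1, 2))
(6, 0, R4, (0, 2))
(7, 0, R2, (0, 2))
(7, 0, R8, (0, 2))
(8, 0, R2, (0, 1))
(8, 0, R7, (2,))
(8, 3, R6, (0, 2))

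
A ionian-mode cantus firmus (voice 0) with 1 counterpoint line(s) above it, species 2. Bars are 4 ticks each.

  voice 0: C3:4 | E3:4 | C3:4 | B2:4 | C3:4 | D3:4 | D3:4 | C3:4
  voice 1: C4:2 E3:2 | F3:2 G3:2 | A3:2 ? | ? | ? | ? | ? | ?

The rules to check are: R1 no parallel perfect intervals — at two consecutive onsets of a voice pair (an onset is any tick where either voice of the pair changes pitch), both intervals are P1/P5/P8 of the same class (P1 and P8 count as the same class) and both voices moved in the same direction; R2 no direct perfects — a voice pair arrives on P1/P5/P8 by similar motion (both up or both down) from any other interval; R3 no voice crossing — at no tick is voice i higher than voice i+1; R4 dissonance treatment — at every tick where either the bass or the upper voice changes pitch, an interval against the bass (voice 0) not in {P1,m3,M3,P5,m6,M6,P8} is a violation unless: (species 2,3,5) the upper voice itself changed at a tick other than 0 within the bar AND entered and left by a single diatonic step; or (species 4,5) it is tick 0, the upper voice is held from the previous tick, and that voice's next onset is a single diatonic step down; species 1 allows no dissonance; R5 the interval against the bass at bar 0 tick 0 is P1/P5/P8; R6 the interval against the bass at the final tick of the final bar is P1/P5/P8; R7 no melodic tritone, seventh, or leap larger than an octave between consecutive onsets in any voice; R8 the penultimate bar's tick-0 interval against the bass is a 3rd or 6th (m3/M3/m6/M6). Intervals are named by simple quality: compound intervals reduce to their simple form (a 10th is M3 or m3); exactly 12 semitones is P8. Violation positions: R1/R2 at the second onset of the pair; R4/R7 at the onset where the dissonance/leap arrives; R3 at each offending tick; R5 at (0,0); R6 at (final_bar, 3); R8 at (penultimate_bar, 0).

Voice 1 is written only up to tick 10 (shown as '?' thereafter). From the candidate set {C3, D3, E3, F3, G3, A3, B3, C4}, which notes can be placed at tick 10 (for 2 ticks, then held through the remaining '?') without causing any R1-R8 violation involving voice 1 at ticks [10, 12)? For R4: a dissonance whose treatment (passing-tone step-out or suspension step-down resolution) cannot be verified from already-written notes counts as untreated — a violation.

C3: legal
D3: violates R4
E3: legal
F3: violates R4
G3: legal
A3: legal
B3: violates R4
C4: legal

{A3, C3, C4, E3, G3}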